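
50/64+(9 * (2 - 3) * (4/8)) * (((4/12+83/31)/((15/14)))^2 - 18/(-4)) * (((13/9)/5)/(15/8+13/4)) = -1206725867/510636960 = -2.36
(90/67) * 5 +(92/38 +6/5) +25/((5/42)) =220.34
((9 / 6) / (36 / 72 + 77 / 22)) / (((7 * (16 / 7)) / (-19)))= -57 / 128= -0.45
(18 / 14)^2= 81 / 49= 1.65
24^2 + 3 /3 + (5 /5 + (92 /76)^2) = 209187 /361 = 579.47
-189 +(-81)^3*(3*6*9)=-86093631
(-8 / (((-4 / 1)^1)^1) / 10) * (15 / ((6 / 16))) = 8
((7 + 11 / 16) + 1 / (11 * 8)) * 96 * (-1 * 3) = -24390 / 11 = -2217.27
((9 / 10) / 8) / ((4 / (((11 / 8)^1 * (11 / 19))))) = 1089 / 48640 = 0.02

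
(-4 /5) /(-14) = 2 /35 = 0.06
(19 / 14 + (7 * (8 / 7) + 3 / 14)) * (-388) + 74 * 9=-21334 / 7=-3047.71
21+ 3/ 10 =213/ 10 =21.30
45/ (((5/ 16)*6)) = 24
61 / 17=3.59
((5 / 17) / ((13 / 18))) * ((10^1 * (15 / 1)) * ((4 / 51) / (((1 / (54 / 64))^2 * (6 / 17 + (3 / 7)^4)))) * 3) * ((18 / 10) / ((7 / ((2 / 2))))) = 506345175 / 74411584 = 6.80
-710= -710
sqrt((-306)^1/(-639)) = sqrt(2414)/71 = 0.69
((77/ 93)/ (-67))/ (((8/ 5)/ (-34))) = 0.26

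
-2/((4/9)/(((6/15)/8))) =-0.22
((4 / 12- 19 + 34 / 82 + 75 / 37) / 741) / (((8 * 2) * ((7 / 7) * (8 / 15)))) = -1775 / 691752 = -0.00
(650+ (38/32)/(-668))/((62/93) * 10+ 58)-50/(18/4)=-19773313/18661248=-1.06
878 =878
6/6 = 1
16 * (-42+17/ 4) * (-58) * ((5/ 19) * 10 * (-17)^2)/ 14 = 253106200/ 133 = 1903054.14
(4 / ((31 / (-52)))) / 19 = -208 / 589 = -0.35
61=61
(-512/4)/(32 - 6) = -64/13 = -4.92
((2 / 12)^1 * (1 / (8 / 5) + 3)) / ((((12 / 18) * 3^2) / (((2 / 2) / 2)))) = 29 / 576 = 0.05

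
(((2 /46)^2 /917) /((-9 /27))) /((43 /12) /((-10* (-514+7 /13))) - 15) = 2403000 /5828121228013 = 0.00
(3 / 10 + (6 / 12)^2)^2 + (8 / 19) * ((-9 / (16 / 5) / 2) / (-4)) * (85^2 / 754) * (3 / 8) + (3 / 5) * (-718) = -19710998617 / 45843200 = -429.97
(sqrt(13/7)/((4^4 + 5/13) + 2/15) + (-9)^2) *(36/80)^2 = 3159 *sqrt(91)/28011760 + 6561/400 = 16.40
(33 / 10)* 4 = 13.20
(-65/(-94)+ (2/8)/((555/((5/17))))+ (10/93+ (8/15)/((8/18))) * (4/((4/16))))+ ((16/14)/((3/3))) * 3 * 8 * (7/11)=7876594087/201619660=39.07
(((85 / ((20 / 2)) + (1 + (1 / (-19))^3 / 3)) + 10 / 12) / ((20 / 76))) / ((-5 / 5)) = -70876 / 1805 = -39.27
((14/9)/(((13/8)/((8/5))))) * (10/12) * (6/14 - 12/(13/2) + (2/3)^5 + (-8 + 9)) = -0.36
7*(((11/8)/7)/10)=11/80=0.14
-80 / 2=-40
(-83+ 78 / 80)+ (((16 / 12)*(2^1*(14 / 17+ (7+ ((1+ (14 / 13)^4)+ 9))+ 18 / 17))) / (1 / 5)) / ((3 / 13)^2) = 15459334349 / 3102840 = 4982.32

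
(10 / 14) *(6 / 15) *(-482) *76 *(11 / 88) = -9158 / 7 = -1308.29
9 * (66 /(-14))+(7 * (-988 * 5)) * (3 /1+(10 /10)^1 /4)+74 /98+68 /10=-27542869 /245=-112419.87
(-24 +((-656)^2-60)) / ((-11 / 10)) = -4302520 / 11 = -391138.18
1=1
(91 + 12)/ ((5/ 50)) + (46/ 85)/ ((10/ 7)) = 437911/ 425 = 1030.38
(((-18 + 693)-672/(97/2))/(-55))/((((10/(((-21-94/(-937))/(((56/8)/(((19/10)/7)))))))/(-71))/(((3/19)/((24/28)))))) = -89167293483/6998453000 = -12.74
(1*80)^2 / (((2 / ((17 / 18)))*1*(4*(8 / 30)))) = 8500 / 3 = 2833.33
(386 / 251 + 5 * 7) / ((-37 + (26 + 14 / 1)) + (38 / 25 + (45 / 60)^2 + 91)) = 1222800 / 3215561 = 0.38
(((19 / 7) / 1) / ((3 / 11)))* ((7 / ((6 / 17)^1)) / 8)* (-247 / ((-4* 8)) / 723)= 877591 / 3331584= 0.26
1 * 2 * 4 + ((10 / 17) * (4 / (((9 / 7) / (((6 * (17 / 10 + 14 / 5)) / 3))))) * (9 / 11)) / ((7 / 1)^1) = 1856 / 187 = 9.93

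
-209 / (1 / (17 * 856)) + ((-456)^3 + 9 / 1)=-97860175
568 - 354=214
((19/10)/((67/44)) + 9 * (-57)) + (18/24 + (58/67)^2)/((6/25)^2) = -1569889801/3232080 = -485.72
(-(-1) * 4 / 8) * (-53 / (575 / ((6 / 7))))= -159 / 4025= -0.04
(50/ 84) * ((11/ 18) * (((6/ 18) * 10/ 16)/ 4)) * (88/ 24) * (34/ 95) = 51425/ 2068416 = 0.02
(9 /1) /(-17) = -9 /17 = -0.53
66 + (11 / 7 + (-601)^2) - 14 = 2528782 / 7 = 361254.57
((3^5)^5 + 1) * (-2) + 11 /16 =-27113235502197 /16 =-1694577218887.31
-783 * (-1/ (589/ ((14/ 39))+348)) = 3654/ 9281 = 0.39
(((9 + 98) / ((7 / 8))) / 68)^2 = 45796 / 14161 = 3.23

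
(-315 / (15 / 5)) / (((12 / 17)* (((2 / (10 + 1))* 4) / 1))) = -6545 / 32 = -204.53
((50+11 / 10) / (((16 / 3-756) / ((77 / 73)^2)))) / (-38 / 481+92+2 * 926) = -59888829 / 1537145342960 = -0.00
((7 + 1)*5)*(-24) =-960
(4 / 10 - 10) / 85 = -0.11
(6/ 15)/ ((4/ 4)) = 2/ 5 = 0.40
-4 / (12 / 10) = -10 / 3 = -3.33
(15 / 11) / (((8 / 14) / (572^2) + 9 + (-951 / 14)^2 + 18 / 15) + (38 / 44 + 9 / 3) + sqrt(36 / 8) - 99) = 620113509068603550 / 2059723063538537362879 - 205364864454750 * sqrt(2) / 2059723063538537362879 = 0.00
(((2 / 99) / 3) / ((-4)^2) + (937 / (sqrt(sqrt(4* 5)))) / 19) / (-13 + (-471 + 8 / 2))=-937* sqrt(2)* 5^(3 / 4) / 91200 -1 / 1140480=-0.05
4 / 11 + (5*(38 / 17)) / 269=20382 / 50303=0.41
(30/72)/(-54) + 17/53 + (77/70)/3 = 116719/171720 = 0.68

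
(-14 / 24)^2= 49 / 144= 0.34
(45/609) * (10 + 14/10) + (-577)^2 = 67584758/203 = 332929.84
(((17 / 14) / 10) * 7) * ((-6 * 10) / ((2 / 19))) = -969 / 2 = -484.50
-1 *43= -43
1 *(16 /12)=1.33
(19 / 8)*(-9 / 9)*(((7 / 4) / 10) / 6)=-133 / 1920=-0.07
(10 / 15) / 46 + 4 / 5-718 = -247429 / 345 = -717.19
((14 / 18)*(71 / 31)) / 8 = 497 / 2232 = 0.22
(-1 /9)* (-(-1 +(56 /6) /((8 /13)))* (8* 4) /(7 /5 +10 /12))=13600 /603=22.55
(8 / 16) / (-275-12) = -1 / 574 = -0.00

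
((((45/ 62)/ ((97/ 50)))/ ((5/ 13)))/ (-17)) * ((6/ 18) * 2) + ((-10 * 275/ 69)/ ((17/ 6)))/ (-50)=285920/ 1175737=0.24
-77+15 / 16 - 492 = -9089 / 16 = -568.06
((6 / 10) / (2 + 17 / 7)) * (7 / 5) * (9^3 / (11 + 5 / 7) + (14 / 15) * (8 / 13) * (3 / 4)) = 49096677 / 4130750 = 11.89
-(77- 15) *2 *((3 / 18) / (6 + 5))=-62 / 33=-1.88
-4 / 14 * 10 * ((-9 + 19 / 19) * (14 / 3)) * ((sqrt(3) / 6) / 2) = 80 * sqrt(3) / 9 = 15.40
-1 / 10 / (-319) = 1 / 3190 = 0.00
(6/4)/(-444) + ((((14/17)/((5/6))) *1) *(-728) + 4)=-18000437/25160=-715.44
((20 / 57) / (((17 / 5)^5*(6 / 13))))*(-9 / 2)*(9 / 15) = -121875 / 26977283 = -0.00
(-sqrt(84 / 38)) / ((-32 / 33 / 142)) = 2343 * sqrt(798) / 304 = 217.72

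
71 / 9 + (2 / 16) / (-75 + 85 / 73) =3060863 / 388080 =7.89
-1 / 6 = -0.17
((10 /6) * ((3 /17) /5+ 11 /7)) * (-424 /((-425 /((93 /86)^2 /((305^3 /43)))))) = 292151688 /61702656903125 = 0.00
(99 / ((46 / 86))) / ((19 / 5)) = 21285 / 437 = 48.71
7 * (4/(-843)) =-28/843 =-0.03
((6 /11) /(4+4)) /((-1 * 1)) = -0.07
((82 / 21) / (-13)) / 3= -82 / 819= -0.10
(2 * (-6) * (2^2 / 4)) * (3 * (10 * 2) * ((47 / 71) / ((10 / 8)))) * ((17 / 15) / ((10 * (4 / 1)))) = -19176 / 1775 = -10.80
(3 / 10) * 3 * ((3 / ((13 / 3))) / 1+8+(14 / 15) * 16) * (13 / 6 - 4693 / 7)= -9946513 / 700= -14209.30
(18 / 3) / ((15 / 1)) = 2 / 5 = 0.40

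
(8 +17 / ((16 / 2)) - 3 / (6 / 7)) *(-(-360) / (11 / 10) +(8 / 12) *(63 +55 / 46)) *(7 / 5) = 104207593 / 30360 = 3432.40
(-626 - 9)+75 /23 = -14530 /23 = -631.74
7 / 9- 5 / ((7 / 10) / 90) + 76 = -35663 / 63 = -566.08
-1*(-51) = 51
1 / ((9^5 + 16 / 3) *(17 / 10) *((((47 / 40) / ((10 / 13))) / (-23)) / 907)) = -250332000 / 1840192081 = -0.14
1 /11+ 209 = 2300 /11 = 209.09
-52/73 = -0.71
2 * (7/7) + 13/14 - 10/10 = 27/14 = 1.93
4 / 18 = 2 / 9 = 0.22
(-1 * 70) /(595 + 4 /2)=-70 /597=-0.12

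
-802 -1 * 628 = -1430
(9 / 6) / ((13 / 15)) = 45 / 26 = 1.73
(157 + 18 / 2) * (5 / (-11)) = -830 / 11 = -75.45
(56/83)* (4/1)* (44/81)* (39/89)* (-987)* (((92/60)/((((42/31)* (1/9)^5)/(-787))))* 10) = 2463392958009984/7387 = 333476777854.34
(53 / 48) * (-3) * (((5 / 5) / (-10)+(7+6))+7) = -10547 / 160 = -65.92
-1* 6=-6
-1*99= -99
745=745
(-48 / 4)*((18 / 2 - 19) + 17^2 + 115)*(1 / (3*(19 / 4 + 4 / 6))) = -18912 / 65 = -290.95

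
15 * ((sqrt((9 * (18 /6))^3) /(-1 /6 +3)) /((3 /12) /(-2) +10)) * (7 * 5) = 2041200 * sqrt(3) /1343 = 2632.51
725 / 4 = 181.25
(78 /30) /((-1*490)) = -13 /2450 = -0.01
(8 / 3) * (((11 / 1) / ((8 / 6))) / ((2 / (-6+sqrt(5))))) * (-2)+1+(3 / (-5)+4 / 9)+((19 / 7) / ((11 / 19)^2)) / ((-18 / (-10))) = 581649 / 4235 - 22 * sqrt(5) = 88.15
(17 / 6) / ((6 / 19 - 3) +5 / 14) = -2261 / 1857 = -1.22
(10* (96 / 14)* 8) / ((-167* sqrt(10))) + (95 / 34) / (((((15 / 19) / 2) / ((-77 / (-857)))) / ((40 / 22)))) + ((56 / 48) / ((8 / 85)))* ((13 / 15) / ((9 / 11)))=269753953 / 18881424 - 384* sqrt(10) / 1169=13.25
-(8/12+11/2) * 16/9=-296/27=-10.96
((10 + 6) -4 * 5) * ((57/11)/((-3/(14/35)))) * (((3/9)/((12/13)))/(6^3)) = 247/53460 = 0.00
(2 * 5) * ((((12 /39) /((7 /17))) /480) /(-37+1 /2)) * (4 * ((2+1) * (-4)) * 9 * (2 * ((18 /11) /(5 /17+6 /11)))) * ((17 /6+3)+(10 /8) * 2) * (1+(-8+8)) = 6242400 /1042951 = 5.99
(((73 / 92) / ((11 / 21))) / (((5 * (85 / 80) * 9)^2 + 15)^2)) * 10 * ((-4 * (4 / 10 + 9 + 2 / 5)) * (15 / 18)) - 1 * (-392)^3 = 1057633398304073970176 / 17558077255785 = 60236288.00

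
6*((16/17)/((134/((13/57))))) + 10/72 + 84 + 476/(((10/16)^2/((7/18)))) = 3622917287/6492300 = 558.03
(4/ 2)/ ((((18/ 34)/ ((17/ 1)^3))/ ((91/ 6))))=7600411/ 27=281496.70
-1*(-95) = 95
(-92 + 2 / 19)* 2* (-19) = 3492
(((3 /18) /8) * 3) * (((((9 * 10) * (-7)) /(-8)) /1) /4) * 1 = 1.23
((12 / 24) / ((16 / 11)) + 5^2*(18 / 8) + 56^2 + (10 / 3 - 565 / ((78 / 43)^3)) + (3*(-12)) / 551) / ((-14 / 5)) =-16217926041995 / 14642776512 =-1107.57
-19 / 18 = -1.06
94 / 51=1.84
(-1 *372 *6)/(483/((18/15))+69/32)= -71424/12949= -5.52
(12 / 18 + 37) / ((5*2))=113 / 30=3.77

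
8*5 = 40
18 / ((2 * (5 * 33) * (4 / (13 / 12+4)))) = 61 / 880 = 0.07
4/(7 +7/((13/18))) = 52/217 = 0.24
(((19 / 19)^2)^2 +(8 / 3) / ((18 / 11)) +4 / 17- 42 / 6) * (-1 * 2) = 3796 / 459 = 8.27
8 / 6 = 4 / 3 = 1.33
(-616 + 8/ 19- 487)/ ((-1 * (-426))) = -6983/ 2698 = -2.59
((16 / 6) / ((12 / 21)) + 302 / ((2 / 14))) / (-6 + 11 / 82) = -521192 / 1443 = -361.19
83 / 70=1.19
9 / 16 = 0.56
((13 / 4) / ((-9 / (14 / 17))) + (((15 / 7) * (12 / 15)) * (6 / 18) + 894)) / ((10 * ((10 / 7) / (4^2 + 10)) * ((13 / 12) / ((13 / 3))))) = 4980391 / 765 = 6510.32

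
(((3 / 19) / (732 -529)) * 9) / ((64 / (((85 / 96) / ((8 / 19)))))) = 765 / 3325952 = 0.00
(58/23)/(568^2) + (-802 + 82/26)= -38530177383/48232288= -798.85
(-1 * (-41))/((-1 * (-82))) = 1/2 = 0.50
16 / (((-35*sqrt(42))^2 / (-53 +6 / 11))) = -4616 / 282975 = -0.02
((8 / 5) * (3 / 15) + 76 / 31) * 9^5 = 126837252 / 775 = 163660.97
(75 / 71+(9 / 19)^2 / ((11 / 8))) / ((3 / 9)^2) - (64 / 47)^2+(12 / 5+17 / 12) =483477768421 / 37368460140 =12.94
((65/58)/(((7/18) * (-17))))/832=-45/220864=-0.00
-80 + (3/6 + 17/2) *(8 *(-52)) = -3824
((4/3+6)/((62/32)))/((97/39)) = 4576/3007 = 1.52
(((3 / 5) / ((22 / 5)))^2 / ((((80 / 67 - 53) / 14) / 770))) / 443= -49245 / 5638061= -0.01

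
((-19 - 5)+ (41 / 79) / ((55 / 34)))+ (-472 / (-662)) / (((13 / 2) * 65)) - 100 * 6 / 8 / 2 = -29738981197 / 486109910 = -61.18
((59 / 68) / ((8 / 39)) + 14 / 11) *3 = 98781 / 5984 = 16.51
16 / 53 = 0.30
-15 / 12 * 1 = -5 / 4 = -1.25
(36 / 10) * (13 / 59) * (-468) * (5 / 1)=-109512 / 59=-1856.14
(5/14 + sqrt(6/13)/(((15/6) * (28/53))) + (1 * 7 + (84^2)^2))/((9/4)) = 106 * sqrt(78)/4095 + 1394040014/63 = 22127619.50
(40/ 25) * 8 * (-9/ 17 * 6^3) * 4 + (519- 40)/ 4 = -1949941/ 340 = -5735.12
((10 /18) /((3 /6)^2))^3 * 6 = 16000 /243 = 65.84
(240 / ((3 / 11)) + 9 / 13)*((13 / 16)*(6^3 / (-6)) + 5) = -1110553 / 52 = -21356.79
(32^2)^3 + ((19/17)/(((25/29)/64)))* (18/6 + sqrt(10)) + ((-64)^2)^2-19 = 35264* sqrt(10)/425 + 463470689717/425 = 1090519532.31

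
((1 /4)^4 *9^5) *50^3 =922640625 /32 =28832519.53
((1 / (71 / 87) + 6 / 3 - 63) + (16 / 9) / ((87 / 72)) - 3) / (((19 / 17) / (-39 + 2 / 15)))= 3753008281 / 1760445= 2131.85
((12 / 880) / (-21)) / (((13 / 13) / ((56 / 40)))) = -1 / 1100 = -0.00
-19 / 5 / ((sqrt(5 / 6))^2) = -114 / 25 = -4.56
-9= -9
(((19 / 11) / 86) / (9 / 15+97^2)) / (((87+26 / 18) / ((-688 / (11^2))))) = -855 / 6230778356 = -0.00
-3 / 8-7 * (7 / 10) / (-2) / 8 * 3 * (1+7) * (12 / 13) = 3333 / 520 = 6.41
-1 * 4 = -4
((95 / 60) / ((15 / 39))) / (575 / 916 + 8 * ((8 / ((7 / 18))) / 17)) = 0.40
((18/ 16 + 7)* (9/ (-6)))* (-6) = 585/ 8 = 73.12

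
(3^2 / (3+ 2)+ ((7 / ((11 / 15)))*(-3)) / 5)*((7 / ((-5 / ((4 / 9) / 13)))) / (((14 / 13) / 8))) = 384 / 275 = 1.40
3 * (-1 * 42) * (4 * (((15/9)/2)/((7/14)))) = -840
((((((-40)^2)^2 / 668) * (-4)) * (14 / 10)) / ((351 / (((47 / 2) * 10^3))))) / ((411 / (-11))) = 926464000000 / 24091587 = 38455.91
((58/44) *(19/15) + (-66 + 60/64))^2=28008365449/6969600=4018.65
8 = 8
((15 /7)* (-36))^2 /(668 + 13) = 97200 /11123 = 8.74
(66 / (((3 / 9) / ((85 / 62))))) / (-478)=-8415 / 14818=-0.57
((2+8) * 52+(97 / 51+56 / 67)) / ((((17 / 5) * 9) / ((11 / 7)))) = 98240725 / 3659607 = 26.84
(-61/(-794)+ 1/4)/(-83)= -519/131804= -0.00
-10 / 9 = -1.11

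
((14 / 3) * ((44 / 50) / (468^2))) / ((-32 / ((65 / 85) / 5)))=-77 / 859248000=-0.00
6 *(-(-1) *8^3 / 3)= 1024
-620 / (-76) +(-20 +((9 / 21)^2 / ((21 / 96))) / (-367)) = -11.84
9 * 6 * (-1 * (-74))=3996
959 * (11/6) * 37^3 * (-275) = -146943086675/6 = -24490514445.83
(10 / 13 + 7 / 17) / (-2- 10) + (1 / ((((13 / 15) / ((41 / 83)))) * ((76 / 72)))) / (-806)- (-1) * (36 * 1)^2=728049320007 / 561809404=1295.90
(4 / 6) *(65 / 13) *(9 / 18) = 5 / 3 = 1.67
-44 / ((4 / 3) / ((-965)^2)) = -30730425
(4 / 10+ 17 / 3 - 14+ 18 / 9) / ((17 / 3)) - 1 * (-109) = 9176 / 85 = 107.95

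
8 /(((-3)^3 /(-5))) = 40 /27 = 1.48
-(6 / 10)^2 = -9 / 25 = -0.36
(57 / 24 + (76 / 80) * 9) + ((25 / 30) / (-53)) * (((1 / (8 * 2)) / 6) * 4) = 416873 / 38160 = 10.92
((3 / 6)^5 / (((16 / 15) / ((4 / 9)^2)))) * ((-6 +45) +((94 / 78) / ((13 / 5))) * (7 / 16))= 1590065 / 7008768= 0.23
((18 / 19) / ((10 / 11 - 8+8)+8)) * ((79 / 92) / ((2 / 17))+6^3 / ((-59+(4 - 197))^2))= 6517929 / 8393896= 0.78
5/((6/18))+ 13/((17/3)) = 294/17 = 17.29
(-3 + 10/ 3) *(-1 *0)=0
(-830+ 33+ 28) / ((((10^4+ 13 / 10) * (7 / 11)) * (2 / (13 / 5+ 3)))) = -33836 / 100013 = -0.34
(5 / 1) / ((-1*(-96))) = 0.05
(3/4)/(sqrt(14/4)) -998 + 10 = -987.60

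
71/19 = 3.74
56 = 56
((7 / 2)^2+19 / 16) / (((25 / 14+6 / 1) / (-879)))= -1322895 / 872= -1517.08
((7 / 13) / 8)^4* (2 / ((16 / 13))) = 2401 / 71991296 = 0.00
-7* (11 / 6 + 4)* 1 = -245 / 6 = -40.83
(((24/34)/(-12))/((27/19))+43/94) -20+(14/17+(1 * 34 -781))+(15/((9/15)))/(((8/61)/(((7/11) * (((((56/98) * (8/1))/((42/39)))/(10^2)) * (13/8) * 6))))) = -9508977521/13288968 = -715.55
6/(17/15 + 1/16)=1440/287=5.02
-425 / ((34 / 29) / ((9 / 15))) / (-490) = 0.44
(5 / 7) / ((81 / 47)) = 235 / 567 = 0.41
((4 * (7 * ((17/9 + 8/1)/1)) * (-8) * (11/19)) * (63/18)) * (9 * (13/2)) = -4988984/19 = -262578.11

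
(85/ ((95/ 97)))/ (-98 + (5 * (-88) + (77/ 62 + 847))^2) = 6338756/ 12165130171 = 0.00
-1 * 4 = -4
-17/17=-1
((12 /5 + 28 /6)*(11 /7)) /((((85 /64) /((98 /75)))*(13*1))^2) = 6552584192 /103023984375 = 0.06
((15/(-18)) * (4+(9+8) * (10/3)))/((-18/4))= 910/81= 11.23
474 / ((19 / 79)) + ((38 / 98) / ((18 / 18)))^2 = 89914705 / 45619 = 1970.99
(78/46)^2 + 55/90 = 33197/9522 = 3.49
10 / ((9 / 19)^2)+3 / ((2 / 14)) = 5311 / 81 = 65.57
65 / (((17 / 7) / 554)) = 252070 / 17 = 14827.65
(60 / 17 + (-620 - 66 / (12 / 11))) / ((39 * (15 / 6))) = -6.94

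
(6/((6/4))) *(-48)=-192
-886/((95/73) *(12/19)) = -1077.97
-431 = -431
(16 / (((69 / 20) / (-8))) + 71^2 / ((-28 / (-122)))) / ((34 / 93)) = 656633599 / 10948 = 59977.49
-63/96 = -21/32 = -0.66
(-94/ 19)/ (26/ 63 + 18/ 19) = -2961/ 814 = -3.64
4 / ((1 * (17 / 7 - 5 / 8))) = 2.22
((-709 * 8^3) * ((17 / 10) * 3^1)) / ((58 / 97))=-448950144 / 145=-3096207.89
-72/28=-18/7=-2.57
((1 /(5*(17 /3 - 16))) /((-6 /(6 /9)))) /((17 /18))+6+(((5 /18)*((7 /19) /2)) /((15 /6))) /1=5427517 /901170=6.02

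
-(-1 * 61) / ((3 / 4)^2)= 976 / 9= 108.44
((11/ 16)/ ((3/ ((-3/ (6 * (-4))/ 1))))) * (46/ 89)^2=5819/ 760416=0.01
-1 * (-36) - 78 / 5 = 102 / 5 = 20.40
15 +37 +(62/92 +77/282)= 171707/3243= 52.95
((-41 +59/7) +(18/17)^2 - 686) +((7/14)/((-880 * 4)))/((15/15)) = -10217872103/14241920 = -717.45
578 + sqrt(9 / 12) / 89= sqrt(3) / 178 + 578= 578.01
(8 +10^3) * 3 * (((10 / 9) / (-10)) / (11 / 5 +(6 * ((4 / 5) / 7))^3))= -14406000 / 108149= -133.21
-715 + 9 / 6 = -1427 / 2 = -713.50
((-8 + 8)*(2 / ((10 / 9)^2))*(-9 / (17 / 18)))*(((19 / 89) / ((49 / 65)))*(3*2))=0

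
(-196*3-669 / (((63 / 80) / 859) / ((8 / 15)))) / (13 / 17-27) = 208728890 / 14049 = 14857.21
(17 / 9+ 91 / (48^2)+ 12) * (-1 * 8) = -10697 / 96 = -111.43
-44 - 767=-811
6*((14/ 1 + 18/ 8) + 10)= 315/ 2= 157.50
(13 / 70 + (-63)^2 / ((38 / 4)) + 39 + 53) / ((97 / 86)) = 29165481 / 64505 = 452.14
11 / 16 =0.69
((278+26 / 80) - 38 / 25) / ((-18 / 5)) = -55361 / 720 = -76.89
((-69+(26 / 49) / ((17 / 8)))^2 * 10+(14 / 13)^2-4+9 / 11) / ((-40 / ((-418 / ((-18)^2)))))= 1158386828242541 / 759891721680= 1524.41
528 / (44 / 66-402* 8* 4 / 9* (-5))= 792 / 10721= 0.07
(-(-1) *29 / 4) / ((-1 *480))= -29 / 1920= -0.02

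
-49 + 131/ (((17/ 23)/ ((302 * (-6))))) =-5460389/ 17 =-321199.35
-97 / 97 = -1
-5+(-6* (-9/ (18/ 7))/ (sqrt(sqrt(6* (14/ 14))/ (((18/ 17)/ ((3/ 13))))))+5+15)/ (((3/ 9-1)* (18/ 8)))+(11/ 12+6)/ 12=-14* sqrt(221)* 6^(1/ 4)/ 17-2557/ 144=-36.92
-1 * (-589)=589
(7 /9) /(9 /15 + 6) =35 /297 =0.12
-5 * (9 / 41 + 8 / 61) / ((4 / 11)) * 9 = -434115 / 10004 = -43.39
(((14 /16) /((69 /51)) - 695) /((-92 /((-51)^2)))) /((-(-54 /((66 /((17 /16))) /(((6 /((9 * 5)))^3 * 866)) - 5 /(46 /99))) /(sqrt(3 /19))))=4780292161095 * sqrt(57) /12812532352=2816.81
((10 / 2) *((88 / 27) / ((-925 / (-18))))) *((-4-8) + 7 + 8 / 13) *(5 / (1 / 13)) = -3344 / 37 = -90.38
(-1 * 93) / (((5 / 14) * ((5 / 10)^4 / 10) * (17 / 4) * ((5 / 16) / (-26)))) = 69328896 / 85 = 815634.07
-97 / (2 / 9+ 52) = -873 / 470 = -1.86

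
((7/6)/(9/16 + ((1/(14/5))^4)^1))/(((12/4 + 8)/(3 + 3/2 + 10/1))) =974806/366861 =2.66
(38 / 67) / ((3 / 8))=304 / 201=1.51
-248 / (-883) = 248 / 883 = 0.28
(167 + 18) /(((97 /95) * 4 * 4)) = 17575 /1552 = 11.32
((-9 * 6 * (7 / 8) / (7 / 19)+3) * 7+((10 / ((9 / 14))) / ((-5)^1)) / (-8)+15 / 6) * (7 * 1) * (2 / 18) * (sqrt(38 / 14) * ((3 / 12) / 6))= -31459 * sqrt(133) / 7776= -46.66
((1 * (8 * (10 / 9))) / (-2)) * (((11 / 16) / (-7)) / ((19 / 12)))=110 / 399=0.28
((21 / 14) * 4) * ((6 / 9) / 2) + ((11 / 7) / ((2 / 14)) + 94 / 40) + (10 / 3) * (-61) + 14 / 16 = -22453 / 120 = -187.11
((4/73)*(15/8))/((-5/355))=-1065/146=-7.29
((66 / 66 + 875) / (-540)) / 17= -73 / 765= -0.10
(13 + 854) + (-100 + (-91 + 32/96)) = 2029/3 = 676.33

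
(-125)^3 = -1953125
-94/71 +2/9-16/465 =-112528/99045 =-1.14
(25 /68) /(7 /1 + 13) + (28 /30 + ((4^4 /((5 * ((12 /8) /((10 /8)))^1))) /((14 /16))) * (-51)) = -70997459 /28560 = -2485.91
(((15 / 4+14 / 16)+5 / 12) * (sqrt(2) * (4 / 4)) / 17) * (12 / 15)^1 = 121 * sqrt(2) / 510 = 0.34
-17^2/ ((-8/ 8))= 289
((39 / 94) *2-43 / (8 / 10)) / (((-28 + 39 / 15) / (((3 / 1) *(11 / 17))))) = 1641585 / 405892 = 4.04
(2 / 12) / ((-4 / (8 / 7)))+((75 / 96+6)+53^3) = 100049869 / 672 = 148883.73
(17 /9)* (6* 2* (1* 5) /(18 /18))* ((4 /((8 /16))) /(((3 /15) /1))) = 13600 /3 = 4533.33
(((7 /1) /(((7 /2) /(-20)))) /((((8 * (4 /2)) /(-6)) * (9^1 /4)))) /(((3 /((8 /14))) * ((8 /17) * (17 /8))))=80 /63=1.27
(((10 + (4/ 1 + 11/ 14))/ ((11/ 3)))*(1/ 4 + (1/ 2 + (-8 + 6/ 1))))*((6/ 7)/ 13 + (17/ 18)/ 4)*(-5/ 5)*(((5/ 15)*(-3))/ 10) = -136551/ 896896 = -0.15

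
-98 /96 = -49 /48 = -1.02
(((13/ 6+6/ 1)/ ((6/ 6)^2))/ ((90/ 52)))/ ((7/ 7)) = 4.72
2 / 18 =1 / 9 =0.11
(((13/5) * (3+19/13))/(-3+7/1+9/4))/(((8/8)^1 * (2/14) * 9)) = 1624/1125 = 1.44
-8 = -8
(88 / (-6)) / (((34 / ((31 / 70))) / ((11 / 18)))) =-3751 / 32130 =-0.12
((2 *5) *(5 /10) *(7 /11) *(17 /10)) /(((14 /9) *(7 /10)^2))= 3825 /539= 7.10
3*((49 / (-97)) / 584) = -147 / 56648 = -0.00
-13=-13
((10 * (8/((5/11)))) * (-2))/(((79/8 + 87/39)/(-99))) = 3624192/1259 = 2878.63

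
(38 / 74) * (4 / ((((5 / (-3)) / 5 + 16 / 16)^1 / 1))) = 3.08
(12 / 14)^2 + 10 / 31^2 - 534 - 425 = -45123265 / 47089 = -958.25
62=62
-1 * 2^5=-32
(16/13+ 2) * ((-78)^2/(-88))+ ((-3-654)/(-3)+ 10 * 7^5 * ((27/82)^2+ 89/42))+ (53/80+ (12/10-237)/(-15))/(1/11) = 374545.92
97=97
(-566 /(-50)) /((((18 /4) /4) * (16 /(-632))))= -89428 /225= -397.46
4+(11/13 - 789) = -10194/13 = -784.15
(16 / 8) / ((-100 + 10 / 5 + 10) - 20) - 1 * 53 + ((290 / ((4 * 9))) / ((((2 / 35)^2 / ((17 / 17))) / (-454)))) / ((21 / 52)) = -149766113 / 54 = -2773446.54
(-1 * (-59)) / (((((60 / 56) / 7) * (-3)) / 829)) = -4793278 / 45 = -106517.29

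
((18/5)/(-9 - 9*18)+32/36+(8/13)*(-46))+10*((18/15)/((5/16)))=121822/11115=10.96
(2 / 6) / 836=1 / 2508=0.00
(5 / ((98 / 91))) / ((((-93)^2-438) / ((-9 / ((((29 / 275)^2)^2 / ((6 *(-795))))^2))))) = -72560944044758262634277343750 / 9584221025919799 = -7570875488839.70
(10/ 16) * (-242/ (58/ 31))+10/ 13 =-241495/ 3016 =-80.07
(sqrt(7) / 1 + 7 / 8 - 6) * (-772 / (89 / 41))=881.72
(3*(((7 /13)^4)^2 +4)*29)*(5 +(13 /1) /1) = 5118764914710 /815730721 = 6275.07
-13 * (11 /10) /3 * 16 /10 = -572 /75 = -7.63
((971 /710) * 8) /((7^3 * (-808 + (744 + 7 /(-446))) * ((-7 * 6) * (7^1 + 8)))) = 866132 /1095101442225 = 0.00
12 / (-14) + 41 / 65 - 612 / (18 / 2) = -31043 / 455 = -68.23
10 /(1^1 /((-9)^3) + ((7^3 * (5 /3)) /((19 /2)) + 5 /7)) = 484785 /2951776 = 0.16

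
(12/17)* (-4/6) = -8/17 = -0.47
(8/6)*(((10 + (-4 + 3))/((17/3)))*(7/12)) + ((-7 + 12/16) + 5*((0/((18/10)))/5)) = -341/68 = -5.01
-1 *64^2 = -4096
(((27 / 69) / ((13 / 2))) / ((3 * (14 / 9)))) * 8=216 / 2093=0.10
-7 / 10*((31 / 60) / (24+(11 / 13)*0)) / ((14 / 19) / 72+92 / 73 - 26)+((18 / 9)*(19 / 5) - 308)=-21196060843 / 70559600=-300.40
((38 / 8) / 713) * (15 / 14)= 285 / 39928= 0.01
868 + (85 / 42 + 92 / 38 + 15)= 708181 / 798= 887.44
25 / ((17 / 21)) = 30.88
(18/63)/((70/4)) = 4/245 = 0.02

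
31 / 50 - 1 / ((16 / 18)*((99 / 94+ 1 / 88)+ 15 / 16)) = 48091 / 828050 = 0.06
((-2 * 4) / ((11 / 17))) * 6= -816 / 11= -74.18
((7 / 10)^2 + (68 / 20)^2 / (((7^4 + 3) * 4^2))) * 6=1414419 / 480800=2.94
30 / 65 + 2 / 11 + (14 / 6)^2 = 7835 / 1287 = 6.09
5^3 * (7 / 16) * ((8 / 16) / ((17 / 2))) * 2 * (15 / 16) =13125 / 2176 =6.03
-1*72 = -72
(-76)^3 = -438976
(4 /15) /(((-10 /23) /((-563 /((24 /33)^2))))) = 1566829 /2400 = 652.85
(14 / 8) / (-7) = -1 / 4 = -0.25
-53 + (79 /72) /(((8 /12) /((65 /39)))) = -50.26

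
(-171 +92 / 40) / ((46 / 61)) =-102907 / 460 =-223.71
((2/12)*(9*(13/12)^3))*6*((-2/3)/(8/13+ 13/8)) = -28561/8388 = -3.40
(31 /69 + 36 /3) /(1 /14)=12026 /69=174.29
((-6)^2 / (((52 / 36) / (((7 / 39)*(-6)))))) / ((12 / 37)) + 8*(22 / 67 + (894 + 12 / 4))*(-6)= -488638614 / 11323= -43154.52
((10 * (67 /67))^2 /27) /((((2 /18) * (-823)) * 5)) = -20 /2469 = -0.01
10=10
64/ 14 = 32/ 7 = 4.57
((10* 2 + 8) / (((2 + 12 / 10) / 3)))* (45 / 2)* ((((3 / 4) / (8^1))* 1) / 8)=14175 / 2048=6.92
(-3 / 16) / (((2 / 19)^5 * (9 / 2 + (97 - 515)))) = 7428297 / 211712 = 35.09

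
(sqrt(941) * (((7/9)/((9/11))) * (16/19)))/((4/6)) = 616 * sqrt(941)/513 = 36.83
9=9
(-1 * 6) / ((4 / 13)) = -39 / 2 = -19.50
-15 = -15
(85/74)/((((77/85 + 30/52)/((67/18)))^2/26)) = 6056705253625/32183970813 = 188.19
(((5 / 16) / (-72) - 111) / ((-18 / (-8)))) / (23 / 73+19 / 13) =-121355273 / 4370112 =-27.77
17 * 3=51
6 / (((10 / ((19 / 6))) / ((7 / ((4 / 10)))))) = 133 / 4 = 33.25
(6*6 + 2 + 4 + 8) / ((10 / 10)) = 50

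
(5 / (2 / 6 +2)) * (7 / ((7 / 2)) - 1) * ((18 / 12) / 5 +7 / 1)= 219 / 14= 15.64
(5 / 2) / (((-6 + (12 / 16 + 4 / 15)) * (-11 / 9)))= 1350 / 3289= 0.41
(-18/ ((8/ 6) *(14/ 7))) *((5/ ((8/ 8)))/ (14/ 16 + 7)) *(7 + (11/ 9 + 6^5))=-700580/ 21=-33360.95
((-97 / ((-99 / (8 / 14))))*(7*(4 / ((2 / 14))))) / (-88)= -1.25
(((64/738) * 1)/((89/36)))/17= 128/62033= 0.00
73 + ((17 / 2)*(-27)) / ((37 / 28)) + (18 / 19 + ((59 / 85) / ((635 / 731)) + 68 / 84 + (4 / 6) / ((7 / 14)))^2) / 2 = -33292183715466 / 347247289375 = -95.87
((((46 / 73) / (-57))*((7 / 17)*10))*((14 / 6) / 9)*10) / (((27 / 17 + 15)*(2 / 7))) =-394450 / 15840927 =-0.02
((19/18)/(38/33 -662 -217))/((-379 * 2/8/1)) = 418/32937753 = 0.00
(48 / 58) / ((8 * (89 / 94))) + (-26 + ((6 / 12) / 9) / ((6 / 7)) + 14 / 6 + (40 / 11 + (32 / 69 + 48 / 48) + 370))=24796504327 / 70523244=351.61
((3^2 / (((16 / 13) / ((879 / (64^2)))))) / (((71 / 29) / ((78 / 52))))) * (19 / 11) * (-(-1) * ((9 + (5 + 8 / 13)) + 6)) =876151161 / 25591808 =34.24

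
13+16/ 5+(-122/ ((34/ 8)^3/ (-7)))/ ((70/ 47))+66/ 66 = 606006/ 24565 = 24.67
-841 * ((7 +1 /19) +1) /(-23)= 128673 /437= 294.45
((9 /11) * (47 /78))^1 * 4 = 282 /143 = 1.97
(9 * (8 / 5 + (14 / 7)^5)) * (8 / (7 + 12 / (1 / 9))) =12096 / 575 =21.04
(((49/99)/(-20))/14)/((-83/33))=7/9960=0.00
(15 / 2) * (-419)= -6285 / 2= -3142.50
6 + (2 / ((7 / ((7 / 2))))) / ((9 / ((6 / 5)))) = 92 / 15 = 6.13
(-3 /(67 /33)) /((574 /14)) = -99 /2747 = -0.04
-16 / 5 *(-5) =16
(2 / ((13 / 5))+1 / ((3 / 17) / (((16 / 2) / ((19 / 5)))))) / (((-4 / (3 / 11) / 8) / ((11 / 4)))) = -4705 / 247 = -19.05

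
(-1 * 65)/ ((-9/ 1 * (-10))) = -13/ 18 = -0.72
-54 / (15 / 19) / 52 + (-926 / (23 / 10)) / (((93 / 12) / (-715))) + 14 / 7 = 3442931457 / 92690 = 37144.58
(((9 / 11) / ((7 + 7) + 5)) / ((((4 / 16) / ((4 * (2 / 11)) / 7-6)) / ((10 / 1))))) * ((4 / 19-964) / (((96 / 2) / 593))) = 5282135640 / 43681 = 120925.25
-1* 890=-890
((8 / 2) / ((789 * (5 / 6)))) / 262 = 4 / 172265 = 0.00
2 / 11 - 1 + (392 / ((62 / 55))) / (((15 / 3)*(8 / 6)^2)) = 52245 / 1364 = 38.30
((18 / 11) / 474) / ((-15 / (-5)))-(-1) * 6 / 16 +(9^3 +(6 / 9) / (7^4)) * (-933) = -11353010010593 / 16691752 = -680156.88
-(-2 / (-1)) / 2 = -1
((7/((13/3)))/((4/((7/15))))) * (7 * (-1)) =-343/260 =-1.32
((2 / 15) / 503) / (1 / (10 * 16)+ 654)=64 / 157903269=0.00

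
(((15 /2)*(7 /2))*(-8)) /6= -35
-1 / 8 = -0.12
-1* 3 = -3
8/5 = 1.60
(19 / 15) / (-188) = -19 / 2820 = -0.01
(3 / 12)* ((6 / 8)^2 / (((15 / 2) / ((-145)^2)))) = 12615 / 32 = 394.22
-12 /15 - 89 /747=-3433 /3735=-0.92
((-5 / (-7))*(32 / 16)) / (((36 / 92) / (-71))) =-16330 / 63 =-259.21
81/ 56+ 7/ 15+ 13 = 14.91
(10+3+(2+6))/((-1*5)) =-21/5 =-4.20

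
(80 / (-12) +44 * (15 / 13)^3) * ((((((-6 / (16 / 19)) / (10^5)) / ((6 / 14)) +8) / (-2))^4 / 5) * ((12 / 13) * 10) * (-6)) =-50523741422993137428469288614357 / 292464640000000000000000000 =-172751.62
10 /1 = 10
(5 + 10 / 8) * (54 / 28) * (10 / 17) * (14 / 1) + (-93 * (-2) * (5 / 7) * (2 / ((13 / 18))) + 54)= 1612521 / 3094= 521.18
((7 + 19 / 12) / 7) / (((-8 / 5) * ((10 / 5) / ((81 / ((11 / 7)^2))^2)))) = -386322615 / 937024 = -412.29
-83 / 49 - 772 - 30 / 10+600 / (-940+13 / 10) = -17025926 / 21903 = -777.33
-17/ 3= -5.67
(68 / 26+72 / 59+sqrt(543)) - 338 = -256304 / 767+sqrt(543) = -310.86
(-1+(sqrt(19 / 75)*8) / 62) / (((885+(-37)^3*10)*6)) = 0.00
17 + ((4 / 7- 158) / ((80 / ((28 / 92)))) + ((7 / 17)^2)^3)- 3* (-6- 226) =15820088197801 / 22206563480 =712.41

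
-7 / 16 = -0.44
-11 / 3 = -3.67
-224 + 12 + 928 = 716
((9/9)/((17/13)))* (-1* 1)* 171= -2223/17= -130.76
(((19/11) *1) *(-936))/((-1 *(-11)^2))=17784/1331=13.36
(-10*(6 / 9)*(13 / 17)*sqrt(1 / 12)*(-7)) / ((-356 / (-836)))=24.19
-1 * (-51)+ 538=589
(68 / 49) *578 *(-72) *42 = -16979328 / 7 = -2425618.29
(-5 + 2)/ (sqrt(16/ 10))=-3 * sqrt(10)/ 4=-2.37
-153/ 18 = -17/ 2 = -8.50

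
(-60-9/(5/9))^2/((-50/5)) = -580.64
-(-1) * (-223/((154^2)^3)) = -0.00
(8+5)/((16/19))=247/16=15.44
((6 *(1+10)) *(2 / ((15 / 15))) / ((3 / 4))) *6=1056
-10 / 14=-5 / 7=-0.71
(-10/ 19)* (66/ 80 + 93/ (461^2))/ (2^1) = -7016913/ 32303192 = -0.22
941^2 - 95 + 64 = 885450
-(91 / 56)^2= -169 / 64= -2.64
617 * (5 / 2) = 3085 / 2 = 1542.50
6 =6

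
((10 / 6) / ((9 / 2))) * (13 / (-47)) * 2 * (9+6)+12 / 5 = -1424 / 2115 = -0.67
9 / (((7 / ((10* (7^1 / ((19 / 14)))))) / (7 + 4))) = 13860 / 19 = 729.47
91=91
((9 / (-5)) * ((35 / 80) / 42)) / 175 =-3 / 28000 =-0.00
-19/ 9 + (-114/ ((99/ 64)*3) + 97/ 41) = -24.31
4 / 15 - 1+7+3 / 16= 1549 / 240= 6.45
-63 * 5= -315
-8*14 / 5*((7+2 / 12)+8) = -5096 / 15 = -339.73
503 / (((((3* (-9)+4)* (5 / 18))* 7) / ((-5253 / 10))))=23780331 / 4025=5908.16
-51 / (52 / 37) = -1887 / 52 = -36.29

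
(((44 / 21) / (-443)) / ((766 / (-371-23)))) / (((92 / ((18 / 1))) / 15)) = 195030 / 27316709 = 0.01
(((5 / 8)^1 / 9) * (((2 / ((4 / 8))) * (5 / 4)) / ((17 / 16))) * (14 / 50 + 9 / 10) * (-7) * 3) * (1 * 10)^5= -809803.92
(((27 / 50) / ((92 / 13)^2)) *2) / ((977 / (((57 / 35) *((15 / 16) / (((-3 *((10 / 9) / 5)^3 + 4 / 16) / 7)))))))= 189606339 / 174482820800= 0.00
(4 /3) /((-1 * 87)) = -4 /261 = -0.02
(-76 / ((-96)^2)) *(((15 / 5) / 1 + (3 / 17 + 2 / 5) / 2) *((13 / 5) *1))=-0.07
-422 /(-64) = 211 /32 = 6.59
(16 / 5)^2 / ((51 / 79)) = 20224 / 1275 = 15.86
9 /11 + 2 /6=38 /33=1.15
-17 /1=-17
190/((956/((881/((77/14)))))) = 83695/2629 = 31.84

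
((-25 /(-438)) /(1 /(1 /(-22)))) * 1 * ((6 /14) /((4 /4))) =-25 /22484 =-0.00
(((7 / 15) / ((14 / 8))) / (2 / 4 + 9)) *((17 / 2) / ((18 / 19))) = 0.25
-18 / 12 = -3 / 2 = -1.50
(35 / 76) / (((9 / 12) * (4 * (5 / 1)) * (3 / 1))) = 7 / 684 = 0.01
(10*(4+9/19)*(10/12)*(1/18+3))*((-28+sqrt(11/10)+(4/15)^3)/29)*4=-176595320/401679+23375*sqrt(110)/14877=-423.16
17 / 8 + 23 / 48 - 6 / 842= 52481 / 20208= 2.60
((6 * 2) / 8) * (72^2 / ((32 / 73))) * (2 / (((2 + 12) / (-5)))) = -88695 / 7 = -12670.71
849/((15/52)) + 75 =15091/5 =3018.20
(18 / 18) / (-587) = -1 / 587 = -0.00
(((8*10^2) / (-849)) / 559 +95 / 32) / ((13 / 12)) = 45060545 / 16452488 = 2.74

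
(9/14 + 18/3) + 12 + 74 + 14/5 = 6681/70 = 95.44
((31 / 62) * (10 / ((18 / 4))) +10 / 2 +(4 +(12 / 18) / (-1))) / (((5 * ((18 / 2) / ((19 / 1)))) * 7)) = 323 / 567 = 0.57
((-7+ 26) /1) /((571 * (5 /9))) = 171 /2855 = 0.06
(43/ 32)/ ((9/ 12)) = 43/ 24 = 1.79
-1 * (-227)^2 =-51529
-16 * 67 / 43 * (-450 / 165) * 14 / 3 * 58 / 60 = 435232 / 1419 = 306.72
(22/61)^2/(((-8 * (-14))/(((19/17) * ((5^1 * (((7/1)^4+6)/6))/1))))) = 27668465/10627176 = 2.60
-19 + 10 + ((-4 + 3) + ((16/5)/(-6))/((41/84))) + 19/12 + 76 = 163567/2460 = 66.49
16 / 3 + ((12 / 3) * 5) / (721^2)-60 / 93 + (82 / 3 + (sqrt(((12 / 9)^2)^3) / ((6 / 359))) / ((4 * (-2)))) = 18657143710 / 1305320751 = 14.29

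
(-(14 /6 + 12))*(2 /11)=-86 /33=-2.61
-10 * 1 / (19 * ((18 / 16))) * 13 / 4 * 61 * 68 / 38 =-539240 / 3249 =-165.97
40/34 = 20/17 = 1.18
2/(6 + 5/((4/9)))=8/69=0.12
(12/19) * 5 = 60/19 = 3.16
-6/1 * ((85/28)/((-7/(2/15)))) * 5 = 85/49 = 1.73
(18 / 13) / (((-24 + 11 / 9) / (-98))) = 15876 / 2665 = 5.96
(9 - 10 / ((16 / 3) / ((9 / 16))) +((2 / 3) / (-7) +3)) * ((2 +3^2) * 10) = 1604075 / 1344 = 1193.51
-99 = -99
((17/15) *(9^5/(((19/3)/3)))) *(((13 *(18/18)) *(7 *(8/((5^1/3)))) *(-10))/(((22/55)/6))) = -39462682896/19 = -2076983310.32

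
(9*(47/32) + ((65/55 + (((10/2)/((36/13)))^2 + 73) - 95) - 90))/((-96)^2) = -2689805/262766592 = -0.01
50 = 50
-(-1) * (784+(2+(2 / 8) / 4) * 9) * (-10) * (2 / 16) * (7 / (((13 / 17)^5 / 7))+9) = -2340741909575 / 11881376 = -197009.33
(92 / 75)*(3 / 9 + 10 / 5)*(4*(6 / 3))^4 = 11723.66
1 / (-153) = -1 / 153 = -0.01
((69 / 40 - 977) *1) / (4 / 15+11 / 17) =-1989561 / 1864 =-1067.36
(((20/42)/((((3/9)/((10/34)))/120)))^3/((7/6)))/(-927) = -144000000000/1214999639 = -118.52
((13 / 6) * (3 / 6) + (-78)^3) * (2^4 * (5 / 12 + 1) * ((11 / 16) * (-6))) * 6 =1064892257 / 4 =266223064.25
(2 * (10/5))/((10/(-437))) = -874/5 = -174.80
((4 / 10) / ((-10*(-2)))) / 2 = 0.01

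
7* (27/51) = 63/17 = 3.71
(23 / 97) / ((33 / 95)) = 2185 / 3201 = 0.68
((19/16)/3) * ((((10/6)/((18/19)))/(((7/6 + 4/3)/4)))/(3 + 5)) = 361/2592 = 0.14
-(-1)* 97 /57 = 97 /57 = 1.70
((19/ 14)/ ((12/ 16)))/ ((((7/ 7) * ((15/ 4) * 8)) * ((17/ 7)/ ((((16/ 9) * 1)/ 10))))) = 152/ 34425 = 0.00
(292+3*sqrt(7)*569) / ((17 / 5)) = 1460 / 17+8535*sqrt(7) / 17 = 1414.21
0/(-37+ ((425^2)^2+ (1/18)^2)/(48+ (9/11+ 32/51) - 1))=0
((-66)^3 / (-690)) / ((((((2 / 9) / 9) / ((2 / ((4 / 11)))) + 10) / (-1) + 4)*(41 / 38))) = -64.31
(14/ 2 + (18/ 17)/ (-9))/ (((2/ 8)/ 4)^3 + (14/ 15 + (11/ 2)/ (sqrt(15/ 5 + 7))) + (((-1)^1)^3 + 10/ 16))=-246701445120/ 174100380943 + 242913116160*sqrt(10)/ 174100380943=3.00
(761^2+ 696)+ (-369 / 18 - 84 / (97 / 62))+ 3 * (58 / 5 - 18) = 562331901 / 970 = 579723.61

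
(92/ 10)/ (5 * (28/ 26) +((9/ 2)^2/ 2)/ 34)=162656/ 100465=1.62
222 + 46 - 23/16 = 4265/16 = 266.56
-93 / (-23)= 93 / 23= 4.04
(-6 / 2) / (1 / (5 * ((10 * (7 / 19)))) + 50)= -1050 / 17519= -0.06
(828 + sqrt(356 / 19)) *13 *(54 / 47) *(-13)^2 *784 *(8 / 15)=496065024 *sqrt(1691) / 4465 + 205370919936 / 235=878487469.38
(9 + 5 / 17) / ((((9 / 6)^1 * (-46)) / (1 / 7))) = -158 / 8211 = -0.02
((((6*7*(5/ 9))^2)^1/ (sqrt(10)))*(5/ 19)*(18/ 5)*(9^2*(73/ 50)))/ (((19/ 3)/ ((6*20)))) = 41722128*sqrt(10)/ 361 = 365476.32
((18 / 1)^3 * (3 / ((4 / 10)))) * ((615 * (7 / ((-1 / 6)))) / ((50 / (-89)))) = 2011051476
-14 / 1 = -14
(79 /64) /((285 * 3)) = 79 /54720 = 0.00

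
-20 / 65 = -0.31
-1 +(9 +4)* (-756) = -9829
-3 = -3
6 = 6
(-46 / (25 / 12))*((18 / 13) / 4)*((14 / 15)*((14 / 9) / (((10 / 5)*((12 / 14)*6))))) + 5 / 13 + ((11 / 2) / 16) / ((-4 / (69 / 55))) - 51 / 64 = -230243 / 144000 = -1.60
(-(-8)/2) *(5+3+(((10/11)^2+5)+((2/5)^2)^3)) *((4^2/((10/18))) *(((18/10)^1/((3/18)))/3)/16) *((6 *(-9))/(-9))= 101664858672/47265625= 2150.93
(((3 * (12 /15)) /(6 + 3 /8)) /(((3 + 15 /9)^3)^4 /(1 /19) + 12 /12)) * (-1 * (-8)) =136048896 /91560668531275525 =0.00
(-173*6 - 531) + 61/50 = -78389/50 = -1567.78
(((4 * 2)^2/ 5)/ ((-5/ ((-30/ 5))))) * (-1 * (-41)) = 15744/ 25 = 629.76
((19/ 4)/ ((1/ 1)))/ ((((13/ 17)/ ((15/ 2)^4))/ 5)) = 81759375/ 832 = 98268.48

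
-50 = -50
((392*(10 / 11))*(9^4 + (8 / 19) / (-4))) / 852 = 122163860 / 44517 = 2744.21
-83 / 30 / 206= -83 / 6180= -0.01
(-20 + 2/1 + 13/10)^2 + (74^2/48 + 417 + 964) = 133048/75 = 1773.97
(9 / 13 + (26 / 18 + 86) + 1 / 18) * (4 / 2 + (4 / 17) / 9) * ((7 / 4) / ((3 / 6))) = 2487905 / 3978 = 625.42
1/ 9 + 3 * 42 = 1135/ 9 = 126.11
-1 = -1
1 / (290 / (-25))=-5 / 58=-0.09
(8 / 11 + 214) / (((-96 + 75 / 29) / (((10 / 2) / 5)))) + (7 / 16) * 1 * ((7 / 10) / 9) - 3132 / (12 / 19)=-7884838667 / 1589280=-4961.26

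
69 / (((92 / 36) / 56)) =1512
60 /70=6 /7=0.86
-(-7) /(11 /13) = 8.27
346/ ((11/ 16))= 5536/ 11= 503.27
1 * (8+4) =12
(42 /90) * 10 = 14 /3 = 4.67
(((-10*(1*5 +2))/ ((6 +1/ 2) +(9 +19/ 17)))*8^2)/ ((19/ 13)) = -396032/ 2147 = -184.46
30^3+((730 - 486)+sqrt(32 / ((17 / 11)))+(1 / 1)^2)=4 *sqrt(374) / 17+27245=27249.55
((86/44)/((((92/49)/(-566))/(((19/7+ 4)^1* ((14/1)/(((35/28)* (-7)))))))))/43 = 186214/1265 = 147.20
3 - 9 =-6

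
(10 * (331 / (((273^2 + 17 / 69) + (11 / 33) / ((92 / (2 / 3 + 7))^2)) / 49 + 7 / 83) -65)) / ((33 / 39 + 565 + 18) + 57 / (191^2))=-2697798635158777670 / 2431376032864106769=-1.11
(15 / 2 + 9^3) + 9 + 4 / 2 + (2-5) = 1489 / 2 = 744.50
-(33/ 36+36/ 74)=-623/ 444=-1.40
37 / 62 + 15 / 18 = 133 / 93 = 1.43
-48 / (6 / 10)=-80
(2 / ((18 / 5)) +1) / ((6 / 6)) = 1.56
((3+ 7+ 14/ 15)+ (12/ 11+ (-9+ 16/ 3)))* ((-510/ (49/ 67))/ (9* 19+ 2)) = -448766/ 13321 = -33.69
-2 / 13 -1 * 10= -132 / 13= -10.15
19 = 19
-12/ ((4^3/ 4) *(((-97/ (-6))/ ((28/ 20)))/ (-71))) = 4473/ 970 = 4.61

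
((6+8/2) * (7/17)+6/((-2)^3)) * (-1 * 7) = -1603/68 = -23.57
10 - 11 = -1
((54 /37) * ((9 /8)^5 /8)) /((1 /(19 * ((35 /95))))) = 11160261 /4849664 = 2.30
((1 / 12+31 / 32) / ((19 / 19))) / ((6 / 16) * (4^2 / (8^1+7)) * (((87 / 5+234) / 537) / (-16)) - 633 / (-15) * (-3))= -451975 / 54392388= -0.01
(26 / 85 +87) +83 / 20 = 6219 / 68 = 91.46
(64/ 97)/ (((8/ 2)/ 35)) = 560/ 97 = 5.77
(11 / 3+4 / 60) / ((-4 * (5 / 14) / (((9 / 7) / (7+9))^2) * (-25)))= 27 / 40000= 0.00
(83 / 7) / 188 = 83 / 1316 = 0.06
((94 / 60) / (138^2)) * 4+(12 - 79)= -9569563 / 142830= -67.00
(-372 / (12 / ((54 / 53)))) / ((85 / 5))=-1674 / 901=-1.86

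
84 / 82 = 42 / 41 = 1.02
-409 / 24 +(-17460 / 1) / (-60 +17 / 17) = 394909 / 1416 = 278.89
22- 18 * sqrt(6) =-22.09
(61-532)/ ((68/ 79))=-37209/ 68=-547.19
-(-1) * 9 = 9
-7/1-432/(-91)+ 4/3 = -251/273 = -0.92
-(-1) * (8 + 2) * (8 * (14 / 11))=1120 / 11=101.82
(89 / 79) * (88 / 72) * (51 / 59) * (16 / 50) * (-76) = -10118944 / 349575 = -28.95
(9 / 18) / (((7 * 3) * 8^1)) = 1 / 336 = 0.00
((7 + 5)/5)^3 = 1728/125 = 13.82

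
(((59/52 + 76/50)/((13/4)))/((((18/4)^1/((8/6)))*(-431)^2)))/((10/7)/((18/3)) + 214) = 193256/31778965550475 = 0.00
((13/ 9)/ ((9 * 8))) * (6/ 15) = 13/ 1620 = 0.01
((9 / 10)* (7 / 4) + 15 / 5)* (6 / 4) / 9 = 61 / 80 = 0.76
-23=-23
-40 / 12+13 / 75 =-79 / 25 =-3.16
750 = 750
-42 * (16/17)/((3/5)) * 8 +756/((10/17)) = 64442/85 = 758.14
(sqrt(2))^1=sqrt(2)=1.41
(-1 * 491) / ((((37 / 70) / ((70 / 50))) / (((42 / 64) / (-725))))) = 1.18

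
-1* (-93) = 93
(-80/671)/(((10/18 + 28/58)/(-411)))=8581680/181841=47.19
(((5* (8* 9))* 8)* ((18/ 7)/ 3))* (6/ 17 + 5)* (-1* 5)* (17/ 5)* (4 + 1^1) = -1123200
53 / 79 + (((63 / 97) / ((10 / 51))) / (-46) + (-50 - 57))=-375061827 / 3524980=-106.40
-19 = -19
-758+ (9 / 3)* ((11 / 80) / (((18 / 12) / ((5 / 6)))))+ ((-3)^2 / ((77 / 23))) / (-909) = -282873925 / 373296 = -757.77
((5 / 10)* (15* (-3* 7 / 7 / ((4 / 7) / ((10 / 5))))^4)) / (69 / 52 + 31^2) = 37923795 / 400328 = 94.73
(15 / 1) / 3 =5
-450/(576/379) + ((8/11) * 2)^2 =-1138283/3872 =-293.98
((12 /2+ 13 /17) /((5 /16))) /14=184 /119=1.55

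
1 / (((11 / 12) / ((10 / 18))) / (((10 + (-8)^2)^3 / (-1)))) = -8104480 / 33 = -245590.30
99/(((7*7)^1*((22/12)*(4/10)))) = 135/49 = 2.76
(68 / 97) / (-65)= -68 / 6305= -0.01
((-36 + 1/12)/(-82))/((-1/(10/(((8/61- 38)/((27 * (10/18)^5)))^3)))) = 119419935302734375/507501556484111548128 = 0.00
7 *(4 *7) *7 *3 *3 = 12348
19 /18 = 1.06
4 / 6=2 / 3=0.67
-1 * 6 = -6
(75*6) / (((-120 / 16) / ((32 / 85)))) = -384 / 17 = -22.59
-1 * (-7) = 7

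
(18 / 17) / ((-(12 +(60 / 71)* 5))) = -71 / 1088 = -0.07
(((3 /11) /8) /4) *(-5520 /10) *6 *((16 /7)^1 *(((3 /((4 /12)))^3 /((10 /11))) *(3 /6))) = -905418 /35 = -25869.09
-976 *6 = -5856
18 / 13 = 1.38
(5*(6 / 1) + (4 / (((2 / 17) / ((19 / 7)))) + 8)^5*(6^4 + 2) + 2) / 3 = 221289217514867360 / 50421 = 4388830398343.30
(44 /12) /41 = 11 /123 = 0.09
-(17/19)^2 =-289/361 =-0.80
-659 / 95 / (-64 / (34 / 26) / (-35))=-78421 / 15808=-4.96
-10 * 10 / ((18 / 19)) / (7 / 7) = -950 / 9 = -105.56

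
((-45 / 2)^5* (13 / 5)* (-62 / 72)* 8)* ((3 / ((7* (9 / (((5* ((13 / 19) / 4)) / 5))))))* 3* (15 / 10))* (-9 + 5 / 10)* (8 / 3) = -365213964375 / 4256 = -85811551.78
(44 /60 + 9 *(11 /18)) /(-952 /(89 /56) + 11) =-16643 /1569990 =-0.01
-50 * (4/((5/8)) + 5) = -570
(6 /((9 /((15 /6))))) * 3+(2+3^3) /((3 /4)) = 131 /3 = 43.67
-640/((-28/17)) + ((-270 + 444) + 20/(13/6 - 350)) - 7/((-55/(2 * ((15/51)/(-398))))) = 305807623895/543644717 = 562.51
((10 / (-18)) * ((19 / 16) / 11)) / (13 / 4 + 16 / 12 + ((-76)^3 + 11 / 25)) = 2375 / 17383250676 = 0.00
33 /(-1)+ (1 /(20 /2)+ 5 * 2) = -229 /10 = -22.90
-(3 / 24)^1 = -1 / 8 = -0.12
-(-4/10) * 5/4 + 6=13/2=6.50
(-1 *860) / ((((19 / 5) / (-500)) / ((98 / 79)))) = 210700000 / 1501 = 140373.08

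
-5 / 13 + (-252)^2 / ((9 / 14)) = 1284187 / 13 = 98783.62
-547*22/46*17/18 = -102289/414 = -247.07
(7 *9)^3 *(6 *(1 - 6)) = -7501410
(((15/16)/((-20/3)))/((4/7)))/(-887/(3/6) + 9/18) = 0.00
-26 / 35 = -0.74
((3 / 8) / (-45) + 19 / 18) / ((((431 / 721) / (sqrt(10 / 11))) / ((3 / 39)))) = 20909 * sqrt(110) / 1706760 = 0.13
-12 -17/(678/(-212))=-2266/339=-6.68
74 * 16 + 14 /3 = 3566 /3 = 1188.67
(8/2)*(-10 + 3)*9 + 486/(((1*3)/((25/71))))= -13842/71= -194.96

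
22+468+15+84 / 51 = 8613 / 17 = 506.65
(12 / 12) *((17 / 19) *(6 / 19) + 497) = 179519 / 361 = 497.28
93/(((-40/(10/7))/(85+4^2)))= -9393/28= -335.46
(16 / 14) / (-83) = -8 / 581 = -0.01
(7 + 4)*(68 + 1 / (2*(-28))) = 41877 / 56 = 747.80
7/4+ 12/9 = 3.08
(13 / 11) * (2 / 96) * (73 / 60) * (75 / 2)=4745 / 4224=1.12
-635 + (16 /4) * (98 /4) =-537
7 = 7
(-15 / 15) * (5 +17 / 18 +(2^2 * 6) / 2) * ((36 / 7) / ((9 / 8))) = -5168 / 63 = -82.03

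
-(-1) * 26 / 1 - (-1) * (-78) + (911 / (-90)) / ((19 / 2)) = -45371 / 855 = -53.07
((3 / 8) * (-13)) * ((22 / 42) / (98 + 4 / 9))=-1287 / 49616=-0.03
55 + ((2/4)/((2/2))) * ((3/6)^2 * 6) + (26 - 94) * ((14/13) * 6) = -19949/52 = -383.63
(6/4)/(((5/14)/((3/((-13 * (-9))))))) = 7/65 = 0.11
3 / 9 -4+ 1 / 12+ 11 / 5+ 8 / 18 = -169 / 180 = -0.94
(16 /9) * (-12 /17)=-64 /51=-1.25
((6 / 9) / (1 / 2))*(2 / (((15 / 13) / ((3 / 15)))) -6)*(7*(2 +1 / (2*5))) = -41552 / 375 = -110.81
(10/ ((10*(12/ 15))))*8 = 10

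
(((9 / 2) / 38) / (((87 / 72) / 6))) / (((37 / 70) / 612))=13880160 / 20387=680.83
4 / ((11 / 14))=56 / 11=5.09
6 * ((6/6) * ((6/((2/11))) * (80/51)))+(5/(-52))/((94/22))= 12903385/41548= 310.57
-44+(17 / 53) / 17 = -2331 / 53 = -43.98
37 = 37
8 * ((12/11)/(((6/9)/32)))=4608/11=418.91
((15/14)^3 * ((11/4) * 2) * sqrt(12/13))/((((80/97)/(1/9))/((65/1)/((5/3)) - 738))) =-55937475 * sqrt(39)/570752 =-612.05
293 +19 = 312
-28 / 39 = -0.72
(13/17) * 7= 91/17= 5.35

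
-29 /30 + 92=2731 /30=91.03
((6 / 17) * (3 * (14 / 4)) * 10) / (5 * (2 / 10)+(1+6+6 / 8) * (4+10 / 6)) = 0.83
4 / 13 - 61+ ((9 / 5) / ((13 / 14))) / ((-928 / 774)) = -939621 / 15080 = -62.31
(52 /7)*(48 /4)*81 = 50544 /7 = 7220.57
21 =21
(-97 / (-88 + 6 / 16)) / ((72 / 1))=97 / 6309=0.02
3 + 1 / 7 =22 / 7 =3.14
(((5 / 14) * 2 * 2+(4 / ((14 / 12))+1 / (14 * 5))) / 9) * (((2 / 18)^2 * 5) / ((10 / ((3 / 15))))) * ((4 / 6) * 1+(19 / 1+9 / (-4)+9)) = 108097 / 6123600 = 0.02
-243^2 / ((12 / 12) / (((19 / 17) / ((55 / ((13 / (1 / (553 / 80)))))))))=-8065561959 / 74800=-107828.37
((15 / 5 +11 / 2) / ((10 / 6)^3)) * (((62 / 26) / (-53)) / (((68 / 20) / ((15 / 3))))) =-837 / 6890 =-0.12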